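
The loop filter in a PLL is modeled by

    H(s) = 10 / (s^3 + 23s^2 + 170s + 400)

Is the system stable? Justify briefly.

The denominator s^3 + 23s^2 + 170s + 400 factors as (s + 8)(s + 10)(s + 5), giving poles at s = -8, -10, -5.
Since all poles lie strictly in the left half-plane, the system is stable.

stable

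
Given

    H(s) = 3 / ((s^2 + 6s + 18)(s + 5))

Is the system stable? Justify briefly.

stable

The poles can be read from the denominator factors: s = -3 + 3j, -3 - 3j, -5.
Since all poles lie strictly in the left half-plane, the system is stable.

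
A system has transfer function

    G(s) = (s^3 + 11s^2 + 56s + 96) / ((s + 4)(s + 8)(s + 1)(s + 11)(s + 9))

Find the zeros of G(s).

Set the numerator to zero: s^3 + 11s^2 + 56s + 96 = 0.
Factoring: (s + 3)(s^2 + 8s + 32) = 0.

s = -3, -4 + 4j, -4 - 4j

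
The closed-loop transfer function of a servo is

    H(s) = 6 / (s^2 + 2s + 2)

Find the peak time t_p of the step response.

t_p ≈ 3.142 s

Comparing s^2 + 2s + 2 to s^2 + 2ζωₙs + ωₙ²: ωₙ = √2 ≈ 1.414 rad/s and ζ = 2/(2·√2) ≈ 0.7071.
ζωₙ = 2/2 = 1, so ω_d = ωₙ√(1−ζ²) = √(ωₙ² − (ζωₙ)²) = √(2 − 1²) = √1 = 1 rad/s.
t_p = π/ω_d = π/1 ≈ 3.142 s.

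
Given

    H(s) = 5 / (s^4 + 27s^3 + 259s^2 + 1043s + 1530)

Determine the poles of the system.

The poles are the roots of the denominator s^4 + 27s^3 + 259s^2 + 1043s + 1530 = 0.
Trying s = -9: the polynomial evaluates to 0, so (s + 9) is a factor.
Dividing out leaves s^3 + 18s^2 + 97s + 170 = 0.
This factors further as (s^2 + 8s + 17)(s + 10) = 0.

s = -4 ± j, -9, -10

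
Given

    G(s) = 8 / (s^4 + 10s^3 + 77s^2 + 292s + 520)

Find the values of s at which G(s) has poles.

The poles are the roots of the denominator s^4 + 10s^3 + 77s^2 + 292s + 520 = 0.
No real roots exist; factor into two real quadratics: (s^2 + 6s + 13)(s^2 + 4s + 40) = 0.
Each quadratic gives a conjugate pair via the quadratic formula.

s = -3 ± 2j, -2 ± 6j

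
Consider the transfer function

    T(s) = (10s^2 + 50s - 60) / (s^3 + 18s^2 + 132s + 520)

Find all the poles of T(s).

s = -10, -4 ± 6j

The poles are the roots of the denominator s^3 + 18s^2 + 132s + 520 = 0.
Trying s = -10: the polynomial evaluates to 0, so (s + 10) is a factor.
Dividing out leaves s^2 + 8s + 52 = 0.
The quadratic formula then gives s = -4 ± 6j.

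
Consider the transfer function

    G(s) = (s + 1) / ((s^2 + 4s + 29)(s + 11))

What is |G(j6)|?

|G(j6)| ≈ 0.01942

Substitute s = j6: numerator = 1 + j6, denominator = -221 + j222.
|G(j6)| = |1 + j6| / |-221 + j222| = 6.0828 / 313.25 ≈ 0.01942.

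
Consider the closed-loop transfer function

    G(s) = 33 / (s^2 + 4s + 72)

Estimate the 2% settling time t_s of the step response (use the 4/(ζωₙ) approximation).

t_s ≈ 2 s

Comparing s^2 + 4s + 72 to s^2 + 2ζωₙs + ωₙ²: ωₙ = √72 ≈ 8.485 rad/s and ζ = 4/(2·√72) ≈ 0.2357.
ζωₙ = 4/2 = 2, so t_s ≈ 4/(ζωₙ) = 4/2 = 2 s.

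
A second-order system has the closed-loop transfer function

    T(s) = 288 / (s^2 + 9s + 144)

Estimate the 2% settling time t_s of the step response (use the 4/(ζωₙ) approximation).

Comparing s^2 + 9s + 144 to s^2 + 2ζωₙs + ωₙ²: ωₙ = 12 rad/s and ζ = 9/(2·12) = 0.375.
ζωₙ = 9/2 = 4.5, so t_s ≈ 4/(ζωₙ) = 4/4.5 ≈ 0.8889 s.

t_s ≈ 0.8889 s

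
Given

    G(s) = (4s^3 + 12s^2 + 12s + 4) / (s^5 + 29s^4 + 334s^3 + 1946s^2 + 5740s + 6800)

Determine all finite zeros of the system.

Set the numerator to zero: 4s^3 + 12s^2 + 12s + 4 = 0, i.e. 4·(s^3 + 3s^2 + 3s + 1) = 0.
Factoring: (s + 1)^3 = 0.

s = -1, -1, -1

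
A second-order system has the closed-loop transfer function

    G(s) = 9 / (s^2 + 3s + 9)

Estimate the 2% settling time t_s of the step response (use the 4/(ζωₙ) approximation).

t_s ≈ 2.667 s

Comparing s^2 + 3s + 9 to s^2 + 2ζωₙs + ωₙ²: ωₙ = 3 rad/s and ζ = 3/(2·3) = 0.5.
ζωₙ = 3/2 = 1.5, so t_s ≈ 4/(ζωₙ) = 4/1.5 ≈ 2.667 s.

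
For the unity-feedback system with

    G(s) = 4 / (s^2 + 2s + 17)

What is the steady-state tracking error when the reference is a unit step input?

G(s) has no poles at the origin.
This is a Type 0 system. Kp = lim_{s→0} G(s) = 4/17.
e_ss = 1/(1 + Kp) = 1/(1 + 4/17) = 17/21 ≈ 0.8095.

e_ss = 0.8095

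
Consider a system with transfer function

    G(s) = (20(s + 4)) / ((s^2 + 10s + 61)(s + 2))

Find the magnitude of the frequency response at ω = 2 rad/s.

|G(j2)| ≈ 0.5235

Substitute s = j2: numerator = 80 + j40, denominator = 74 + j154.
|G(j2)| = |80 + j40| / |74 + j154| = 89.443 / 170.86 ≈ 0.5235.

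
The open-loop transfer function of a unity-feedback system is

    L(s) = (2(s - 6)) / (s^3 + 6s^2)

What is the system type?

The denominator has 2 factors of s at the origin (free integrators), so this is a Type 2 system.

Type 2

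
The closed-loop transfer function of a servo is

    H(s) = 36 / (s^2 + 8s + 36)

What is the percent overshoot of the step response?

%OS ≈ 6.02%

Comparing s^2 + 8s + 36 to s^2 + 2ζωₙs + ωₙ²: ωₙ = 6 rad/s and ζ = 8/(2·6) ≈ 0.6667.
%OS = 100·exp(−πζ/√(1−ζ²)) = 100·exp(−π·0.6667/√(1−0.6667²)) ≈ 6.02%.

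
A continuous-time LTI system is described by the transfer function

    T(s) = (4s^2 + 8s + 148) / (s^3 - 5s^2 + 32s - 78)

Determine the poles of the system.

The poles are the roots of the denominator s^3 - 5s^2 + 32s - 78 = 0.
Trying s = 3: the polynomial evaluates to 0, so (s - 3) is a factor.
Dividing out leaves s^2 - 2s + 26 = 0.
The quadratic formula then gives s = 1 ± 5j.

s = 1 ± 5j, 3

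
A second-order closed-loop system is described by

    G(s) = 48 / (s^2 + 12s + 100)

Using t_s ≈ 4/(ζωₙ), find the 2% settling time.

Comparing s^2 + 12s + 100 to s^2 + 2ζωₙs + ωₙ²: ωₙ = 10 rad/s and ζ = 12/(2·10) = 0.6.
ζωₙ = 12/2 = 6, so t_s ≈ 4/(ζωₙ) = 4/6 ≈ 0.6667 s.

t_s ≈ 0.6667 s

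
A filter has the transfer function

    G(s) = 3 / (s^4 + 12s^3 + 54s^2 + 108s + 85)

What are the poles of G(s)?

The poles are the roots of the denominator s^4 + 12s^3 + 54s^2 + 108s + 85 = 0.
No real roots exist; factor into two real quadratics: (s^2 + 8s + 17)(s^2 + 4s + 5) = 0.
Each quadratic gives a conjugate pair via the quadratic formula.

s = -4 ± j, -2 ± j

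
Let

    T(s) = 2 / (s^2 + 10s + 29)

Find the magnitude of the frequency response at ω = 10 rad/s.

Substitute s = j10: numerator = 2, denominator = -71 + j100.
|T(j10)| = |2| / |-71 + j100| = 2 / 122.64 ≈ 0.01631.

|T(j10)| ≈ 0.01631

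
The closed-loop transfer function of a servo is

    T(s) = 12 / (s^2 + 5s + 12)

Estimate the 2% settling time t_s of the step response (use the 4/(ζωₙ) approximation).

t_s ≈ 1.600 s

Comparing s^2 + 5s + 12 to s^2 + 2ζωₙs + ωₙ²: ωₙ = √12 ≈ 3.464 rad/s and ζ = 5/(2·√12) ≈ 0.7217.
ζωₙ = 5/2 = 2.5, so t_s ≈ 4/(ζωₙ) = 4/2.5 = 1.600 s.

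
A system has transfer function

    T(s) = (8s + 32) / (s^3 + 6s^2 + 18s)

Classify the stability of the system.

marginally stable

The denominator s^3 + 6s^2 + 18s factors as s(s^2 + 6s + 18), giving poles at s = 0, -3 + 3j, -3 - 3j.
Since the simple pole(s) at s = 0 lie on the jω-axis with none in the right half-plane, the system is marginally stable.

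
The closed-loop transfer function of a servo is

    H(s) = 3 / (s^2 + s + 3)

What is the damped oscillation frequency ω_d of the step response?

Comparing s^2 + s + 3 to s^2 + 2ζωₙs + ωₙ²: ωₙ = √3 ≈ 1.732 rad/s and ζ = 1/(2·√3) ≈ 0.2887.
ζωₙ = 1/2 = 0.5, so ω_d = ωₙ√(1−ζ²) = √(ωₙ² − (ζωₙ)²) = √(3 − 0.5²) = √2.75 ≈ 1.658 rad/s.

ω_d ≈ 1.658 rad/s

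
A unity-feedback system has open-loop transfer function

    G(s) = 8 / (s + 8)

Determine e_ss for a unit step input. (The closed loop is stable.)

e_ss = 0.5000

G(s) has no poles at the origin.
This is a Type 0 system. Kp = lim_{s→0} G(s) = 8/8 = 1.
e_ss = 1/(1 + Kp) = 1/(1 + 1) = 1/2 ≈ 0.5000.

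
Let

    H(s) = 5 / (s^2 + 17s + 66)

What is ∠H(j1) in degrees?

∠H(j1) ≈ -14.66°

At s = j1: numerator = 5, denominator = 65 + j17.
∠H = ∠num − ∠den = 0° − (14.657°) = -14.66°.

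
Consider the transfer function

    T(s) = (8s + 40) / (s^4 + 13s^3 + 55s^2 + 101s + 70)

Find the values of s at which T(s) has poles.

s = -2 ± j, -2, -7

The poles are the roots of the denominator s^4 + 13s^3 + 55s^2 + 101s + 70 = 0.
Trying s = -2: the polynomial evaluates to 0, so (s + 2) is a factor.
Dividing out leaves s^3 + 11s^2 + 33s + 35 = 0.
This factors further as (s^2 + 4s + 5)(s + 7) = 0.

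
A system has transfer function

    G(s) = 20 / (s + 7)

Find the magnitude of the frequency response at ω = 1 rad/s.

|G(j1)| ≈ 2.828

Substitute s = j1: numerator = 20, denominator = 7 + j1.
|G(j1)| = |20| / |7 + j1| = 20 / 7.0711 ≈ 2.828.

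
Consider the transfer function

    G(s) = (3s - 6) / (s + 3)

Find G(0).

Set s = 0: G(0) = (-6) / (3) = -2.

G(0) = -2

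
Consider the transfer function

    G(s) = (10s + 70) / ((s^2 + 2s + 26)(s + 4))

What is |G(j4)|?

Substitute s = j4: numerator = 70 + j40, denominator = 8 + j72.
|G(j4)| = |70 + j40| / |8 + j72| = 80.623 / 72.443 ≈ 1.113.

|G(j4)| ≈ 1.113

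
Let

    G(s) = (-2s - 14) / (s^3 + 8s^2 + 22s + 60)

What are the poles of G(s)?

The poles are the roots of the denominator s^3 + 8s^2 + 22s + 60 = 0.
Trying s = -6: the polynomial evaluates to 0, so (s + 6) is a factor.
Dividing out leaves s^2 + 2s + 10 = 0.
The quadratic formula then gives s = -1 ± 3j.

s = -1 + 3j, -1 - 3j, -6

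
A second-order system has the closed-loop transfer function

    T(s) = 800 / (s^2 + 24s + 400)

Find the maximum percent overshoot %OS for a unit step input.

%OS ≈ 9.48%

Comparing s^2 + 24s + 400 to s^2 + 2ζωₙs + ωₙ²: ωₙ = 20 rad/s and ζ = 24/(2·20) = 0.6.
%OS = 100·exp(−πζ/√(1−ζ²)) = 100·exp(−π·0.6/√(1−0.6²)) ≈ 9.48%.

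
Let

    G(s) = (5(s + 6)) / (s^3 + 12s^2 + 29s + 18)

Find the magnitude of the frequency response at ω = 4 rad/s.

Substitute s = j4: numerator = 30 + j20, denominator = -174 + j52.
|G(j4)| = |30 + j20| / |-174 + j52| = 36.056 / 181.60 ≈ 0.1985.

|G(j4)| ≈ 0.1985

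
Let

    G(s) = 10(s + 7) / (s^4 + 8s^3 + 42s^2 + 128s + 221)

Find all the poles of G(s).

The poles are the roots of the denominator s^4 + 8s^3 + 42s^2 + 128s + 221 = 0.
No real roots exist; factor into two real quadratics: (s^2 + 2s + 17)(s^2 + 6s + 13) = 0.
Each quadratic gives a conjugate pair via the quadratic formula.

s = -1 ± 4j, -3 ± 2j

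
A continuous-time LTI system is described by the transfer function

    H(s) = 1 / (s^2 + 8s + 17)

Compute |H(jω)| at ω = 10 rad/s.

|H(j10)| ≈ 0.008675

Substitute s = j10: numerator = 1, denominator = -83 + j80.
|H(j10)| = |1| / |-83 + j80| = 1 / 115.28 ≈ 0.008675.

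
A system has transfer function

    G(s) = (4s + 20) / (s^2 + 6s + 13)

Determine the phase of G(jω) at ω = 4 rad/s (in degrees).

At s = j4: numerator = 20 + j16, denominator = -3 + j24.
∠G = ∠num − ∠den = 38.660° − (97.125°) = -58.47°.

∠G(j4) ≈ -58.47°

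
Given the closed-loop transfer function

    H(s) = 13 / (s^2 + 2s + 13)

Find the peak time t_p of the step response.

t_p ≈ 0.9069 s

Comparing s^2 + 2s + 13 to s^2 + 2ζωₙs + ωₙ²: ωₙ = √13 ≈ 3.606 rad/s and ζ = 2/(2·√13) ≈ 0.2774.
ζωₙ = 2/2 = 1, so ω_d = ωₙ√(1−ζ²) = √(ωₙ² − (ζωₙ)²) = √(13 − 1²) = √12 ≈ 3.464 rad/s.
t_p = π/ω_d = π/3.464 ≈ 0.9069 s.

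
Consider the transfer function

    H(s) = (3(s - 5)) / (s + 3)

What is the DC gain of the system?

At s = 0 each factor (s + a) contributes a and each (s^2 + bs + c) contributes c.
H(0) = 3·(-5) / ((3)) = -15/3 = -5.

H(0) = -5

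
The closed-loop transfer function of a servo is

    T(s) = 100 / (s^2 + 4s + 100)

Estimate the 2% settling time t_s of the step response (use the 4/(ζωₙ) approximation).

Comparing s^2 + 4s + 100 to s^2 + 2ζωₙs + ωₙ²: ωₙ = 10 rad/s and ζ = 4/(2·10) = 0.2.
ζωₙ = 4/2 = 2, so t_s ≈ 4/(ζωₙ) = 4/2 = 2 s.

t_s ≈ 2 s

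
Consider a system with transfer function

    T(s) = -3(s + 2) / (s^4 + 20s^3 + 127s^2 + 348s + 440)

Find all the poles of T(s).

s = -2 ± 2j, -11, -5

The poles are the roots of the denominator s^4 + 20s^3 + 127s^2 + 348s + 440 = 0.
Trying s = -11: the polynomial evaluates to 0, so (s + 11) is a factor.
Dividing out leaves s^3 + 9s^2 + 28s + 40 = 0.
This factors further as (s^2 + 4s + 8)(s + 5) = 0.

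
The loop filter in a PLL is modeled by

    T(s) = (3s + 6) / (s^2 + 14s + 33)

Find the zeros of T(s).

Set the numerator to zero: 3s + 6 = 0, i.e. 3·(s + 2) = 0.
So s = -2.

s = -2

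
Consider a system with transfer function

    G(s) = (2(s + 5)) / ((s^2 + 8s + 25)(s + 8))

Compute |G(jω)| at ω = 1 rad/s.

Substitute s = j1: numerator = 10 + j2, denominator = 184 + j88.
|G(j1)| = |10 + j2| / |184 + j88| = 10.198 / 203.96 = 0.05000.

|G(j1)| = 0.05000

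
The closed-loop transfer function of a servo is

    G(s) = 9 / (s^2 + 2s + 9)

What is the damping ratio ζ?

ζ ≈ 0.3333

Compare the denominator to the standard form s^2 + 2ζωₙs + ωₙ².
ωₙ² = 9, so ωₙ = 3 rad/s.
2ζωₙ = 2, so ζ = 2/(2·3) ≈ 0.3333.
With ζ = 0.3333 the response is underdamped.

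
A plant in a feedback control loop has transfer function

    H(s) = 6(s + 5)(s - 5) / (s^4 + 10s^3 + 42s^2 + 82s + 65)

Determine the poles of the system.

s = -2 ± j, -3 ± 2j

The poles are the roots of the denominator s^4 + 10s^3 + 42s^2 + 82s + 65 = 0.
No real roots exist; factor into two real quadratics: (s^2 + 4s + 5)(s^2 + 6s + 13) = 0.
Each quadratic gives a conjugate pair via the quadratic formula.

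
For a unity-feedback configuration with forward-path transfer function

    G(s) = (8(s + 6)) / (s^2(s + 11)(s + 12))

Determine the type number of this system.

Type 2

The denominator has 2 factors of s at the origin (free integrators), so this is a Type 2 system.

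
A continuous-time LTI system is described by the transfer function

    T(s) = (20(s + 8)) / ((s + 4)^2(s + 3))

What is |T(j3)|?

|T(j3)| ≈ 1.611

Substitute s = j3: numerator = 160 + j60, denominator = -51 + j93.
|T(j3)| = |160 + j60| / |-51 + j93| = 170.88 / 106.07 ≈ 1.611.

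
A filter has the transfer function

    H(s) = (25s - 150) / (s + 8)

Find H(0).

H(0) = -75/4 ≈ -18.75

Set s = 0: H(0) = (-150) / (8) = -75/4.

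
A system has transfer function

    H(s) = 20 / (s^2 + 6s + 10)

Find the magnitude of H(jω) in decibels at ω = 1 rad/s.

Substitute s = j1: numerator = 20, denominator = 9 + j6.
|H(j1)| = |20| / |9 + j6| = 20 / 10.817 ≈ 1.849.
In decibels: 20·log₁₀(1.849) ≈ 5.34 dB.

|H(j1)|_dB ≈ 5.34 dB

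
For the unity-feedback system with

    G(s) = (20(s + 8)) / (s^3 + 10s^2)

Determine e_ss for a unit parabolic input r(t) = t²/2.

e_ss = 0.06250

G(s) has 2 poles at the origin.
This is a Type 2 system. Ka = lim_{s→0} s^2·G(s) = 160/10 = 16.
e_ss = 1/Ka = 1/(16) = 1/16 ≈ 0.06250.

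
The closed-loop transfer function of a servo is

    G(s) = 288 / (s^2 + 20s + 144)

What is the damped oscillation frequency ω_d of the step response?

Comparing s^2 + 20s + 144 to s^2 + 2ζωₙs + ωₙ²: ωₙ = 12 rad/s and ζ = 20/(2·12) ≈ 0.8333.
ζωₙ = 20/2 = 10, so ω_d = ωₙ√(1−ζ²) = √(ωₙ² − (ζωₙ)²) = √(144 − 10²) = √44 ≈ 6.633 rad/s.

ω_d ≈ 6.633 rad/s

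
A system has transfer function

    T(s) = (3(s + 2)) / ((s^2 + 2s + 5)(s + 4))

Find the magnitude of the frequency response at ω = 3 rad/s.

Substitute s = j3: numerator = 6 + j9, denominator = -34 + j12.
|T(j3)| = |6 + j9| / |-34 + j12| = 10.817 / 36.056 = 0.3000.

|T(j3)| = 0.3000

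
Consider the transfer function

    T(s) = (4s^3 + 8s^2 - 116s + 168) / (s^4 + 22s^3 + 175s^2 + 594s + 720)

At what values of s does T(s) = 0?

Set the numerator to zero: 4s^3 + 8s^2 - 116s + 168 = 0, i.e. 4·(s^3 + 2s^2 - 29s + 42) = 0.
Factoring: (s + 7)(s - 2)(s - 3) = 0.

s = -7, 2, 3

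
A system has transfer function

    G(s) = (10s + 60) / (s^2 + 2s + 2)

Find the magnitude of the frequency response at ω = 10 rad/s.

|G(j10)| ≈ 1.166

Substitute s = j10: numerator = 60 + j100, denominator = -98 + j20.
|G(j10)| = |60 + j100| / |-98 + j20| = 116.62 / 100.02 ≈ 1.166.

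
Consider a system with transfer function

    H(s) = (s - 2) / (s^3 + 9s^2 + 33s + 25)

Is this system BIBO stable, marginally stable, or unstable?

stable

The denominator s^3 + 9s^2 + 33s + 25 factors as (s + 1)(s^2 + 8s + 25), giving poles at s = -1, -4 ± 3j.
Since all poles lie strictly in the left half-plane, the system is stable.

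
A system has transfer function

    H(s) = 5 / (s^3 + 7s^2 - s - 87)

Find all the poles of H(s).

The poles are the roots of the denominator s^3 + 7s^2 - s - 87 = 0.
Trying s = 3: the polynomial evaluates to 0, so (s - 3) is a factor.
Dividing out leaves s^2 + 10s + 29 = 0.
The quadratic formula then gives s = -5 ± 2j.

s = -5 + 2j, -5 - 2j, 3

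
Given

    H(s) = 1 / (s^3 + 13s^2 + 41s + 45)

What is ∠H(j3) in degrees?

At s = j3: numerator = 1, denominator = -72 + j96.
∠H = ∠num − ∠den = 0° − (126.87°) = -126.9°.

∠H(j3) ≈ -126.9°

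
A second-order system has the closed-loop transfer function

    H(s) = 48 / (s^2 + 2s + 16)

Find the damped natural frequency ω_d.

ω_d ≈ 3.873 rad/s

Comparing s^2 + 2s + 16 to s^2 + 2ζωₙs + ωₙ²: ωₙ = 4 rad/s and ζ = 2/(2·4) = 0.25.
ζωₙ = 2/2 = 1, so ω_d = ωₙ√(1−ζ²) = √(ωₙ² − (ζωₙ)²) = √(16 − 1²) = √15 ≈ 3.873 rad/s.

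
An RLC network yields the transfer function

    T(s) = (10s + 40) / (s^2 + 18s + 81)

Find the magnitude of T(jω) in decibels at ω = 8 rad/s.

|T(j8)|_dB ≈ -4.20 dB

Substitute s = j8: numerator = 40 + j80, denominator = 17 + j144.
|T(j8)| = |40 + j80| / |17 + j144| = 89.443 / 145 ≈ 0.6168.
In decibels: 20·log₁₀(0.6168) ≈ -4.20 dB.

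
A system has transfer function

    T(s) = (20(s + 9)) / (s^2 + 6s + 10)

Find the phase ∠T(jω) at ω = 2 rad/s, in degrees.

At s = j2: numerator = 180 + j40, denominator = 6 + j12.
∠T = ∠num − ∠den = 12.529° − (63.435°) = -50.91°.

∠T(j2) ≈ -50.91°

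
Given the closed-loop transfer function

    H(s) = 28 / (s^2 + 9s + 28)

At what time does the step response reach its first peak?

t_p ≈ 1.128 s

Comparing s^2 + 9s + 28 to s^2 + 2ζωₙs + ωₙ²: ωₙ = √28 ≈ 5.292 rad/s and ζ = 9/(2·√28) ≈ 0.8504.
ζωₙ = 9/2 = 4.5, so ω_d = ωₙ√(1−ζ²) = √(ωₙ² − (ζωₙ)²) = √(28 − 4.5²) = √7.75 ≈ 2.784 rad/s.
t_p = π/ω_d = π/2.784 ≈ 1.128 s.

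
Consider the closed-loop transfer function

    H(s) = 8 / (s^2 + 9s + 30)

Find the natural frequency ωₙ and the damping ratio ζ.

Compare the denominator to the standard form s^2 + 2ζωₙs + ωₙ².
ωₙ² = 30, so ωₙ = √30 ≈ 5.477 rad/s.
2ζωₙ = 9, so ζ = 9/(2·√30) ≈ 0.8216.
With ζ = 0.8216 the response is underdamped.

ωₙ ≈ 5.477 rad/s, ζ ≈ 0.8216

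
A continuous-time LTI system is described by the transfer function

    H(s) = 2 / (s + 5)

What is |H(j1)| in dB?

|H(j1)|_dB ≈ -8.13 dB

Substitute s = j1: numerator = 2, denominator = 5 + j1.
|H(j1)| = |2| / |5 + j1| = 2 / 5.0990 ≈ 0.3922.
In decibels: 20·log₁₀(0.3922) ≈ -8.13 dB.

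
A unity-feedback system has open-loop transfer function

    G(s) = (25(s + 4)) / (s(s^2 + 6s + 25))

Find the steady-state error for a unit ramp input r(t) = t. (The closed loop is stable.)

G(s) has one pole at the origin.
This is a Type 1 system. Kv = lim_{s→0} s·G(s) = 100/25 = 4.
e_ss = 1/Kv = 1/(4) = 1/4 ≈ 0.2500.

e_ss = 0.2500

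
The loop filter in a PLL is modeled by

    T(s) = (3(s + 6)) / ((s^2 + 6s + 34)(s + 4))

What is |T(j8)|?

Substitute s = j8: numerator = 18 + j24, denominator = -504 - j48.
|T(j8)| = |18 + j24| / |-504 - j48| = 30 / 506.28 ≈ 0.05926.

|T(j8)| ≈ 0.05926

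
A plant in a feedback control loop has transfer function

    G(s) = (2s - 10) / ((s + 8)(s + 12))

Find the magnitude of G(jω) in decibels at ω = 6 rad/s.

Substitute s = j6: numerator = -10 + j12, denominator = 60 + j120.
|G(j6)| = |-10 + j12| / |60 + j120| = 15.620 / 134.16 ≈ 0.1164.
In decibels: 20·log₁₀(0.1164) ≈ -18.7 dB.

|G(j6)|_dB ≈ -18.7 dB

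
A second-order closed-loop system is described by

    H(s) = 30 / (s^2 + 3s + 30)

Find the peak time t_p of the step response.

Comparing s^2 + 3s + 30 to s^2 + 2ζωₙs + ωₙ²: ωₙ = √30 ≈ 5.477 rad/s and ζ = 3/(2·√30) ≈ 0.2739.
ζωₙ = 3/2 = 1.5, so ω_d = ωₙ√(1−ζ²) = √(ωₙ² − (ζωₙ)²) = √(30 − 1.5²) = √27.75 ≈ 5.268 rad/s.
t_p = π/ω_d = π/5.268 ≈ 0.5964 s.

t_p ≈ 0.5964 s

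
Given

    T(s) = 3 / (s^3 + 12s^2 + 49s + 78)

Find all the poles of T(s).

The poles are the roots of the denominator s^3 + 12s^2 + 49s + 78 = 0.
Trying s = -6: the polynomial evaluates to 0, so (s + 6) is a factor.
Dividing out leaves s^2 + 6s + 13 = 0.
The quadratic formula then gives s = -3 ± 2j.

s = -3 + 2j, -3 - 2j, -6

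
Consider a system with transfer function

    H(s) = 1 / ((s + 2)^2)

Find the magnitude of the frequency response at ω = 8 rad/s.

|H(j8)| ≈ 0.01471

Substitute s = j8: numerator = 1, denominator = -60 + j32.
|H(j8)| = |1| / |-60 + j32| = 1 / 68 ≈ 0.01471.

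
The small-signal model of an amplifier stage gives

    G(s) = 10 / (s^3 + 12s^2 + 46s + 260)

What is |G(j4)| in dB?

Substitute s = j4: numerator = 10, denominator = 68 + j120.
|G(j4)| = |10| / |68 + j120| = 10 / 137.93 ≈ 0.07250.
In decibels: 20·log₁₀(0.07250) ≈ -22.8 dB.

|G(j4)|_dB ≈ -22.8 dB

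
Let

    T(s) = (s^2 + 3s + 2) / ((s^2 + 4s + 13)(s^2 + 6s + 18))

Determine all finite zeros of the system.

Set the numerator to zero: s^2 + 3s + 2 = 0.
Factoring: (s + 1)(s + 2) = 0.

s = -1, -2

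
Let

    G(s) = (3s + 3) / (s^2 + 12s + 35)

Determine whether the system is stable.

The denominator s^2 + 12s + 35 factors as (s + 5)(s + 7), giving poles at s = -5, -7.
Since all poles lie strictly in the left half-plane, the system is stable.

stable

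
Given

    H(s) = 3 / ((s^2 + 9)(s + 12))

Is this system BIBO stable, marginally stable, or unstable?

The poles can be read from the denominator factors: s = 3j, -3j, -12.
Since the simple pole(s) at s = ±3j lie on the jω-axis with none in the right half-plane, the system is marginally stable.

marginally stable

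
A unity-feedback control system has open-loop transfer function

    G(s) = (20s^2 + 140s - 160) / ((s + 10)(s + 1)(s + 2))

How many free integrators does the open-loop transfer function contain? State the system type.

Type 0

The denominator has no factor of s at the origin — no free integrator — so this is a Type 0 system.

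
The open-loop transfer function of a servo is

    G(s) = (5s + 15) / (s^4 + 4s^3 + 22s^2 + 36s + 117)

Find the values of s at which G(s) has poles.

The poles are the roots of the denominator s^4 + 4s^3 + 22s^2 + 36s + 117 = 0.
No real roots exist; factor into two real quadratics: (s^2 + 9)(s^2 + 4s + 13) = 0.
Each quadratic gives a conjugate pair via the quadratic formula.

s = 3j, -3j, -2 + 3j, -2 - 3j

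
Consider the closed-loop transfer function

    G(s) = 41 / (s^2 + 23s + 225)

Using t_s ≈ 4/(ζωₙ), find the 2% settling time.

Comparing s^2 + 23s + 225 to s^2 + 2ζωₙs + ωₙ²: ωₙ = 15 rad/s and ζ = 23/(2·15) ≈ 0.7667.
ζωₙ = 23/2 = 11.5, so t_s ≈ 4/(ζωₙ) = 4/11.5 ≈ 0.3478 s.

t_s ≈ 0.3478 s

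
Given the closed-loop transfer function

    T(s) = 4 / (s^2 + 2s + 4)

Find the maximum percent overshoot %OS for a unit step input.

%OS ≈ 16.3%

Comparing s^2 + 2s + 4 to s^2 + 2ζωₙs + ωₙ²: ωₙ = 2 rad/s and ζ = 2/(2·2) = 0.5.
%OS = 100·exp(−πζ/√(1−ζ²)) = 100·exp(−π·0.5/√(1−0.5²)) ≈ 16.3%.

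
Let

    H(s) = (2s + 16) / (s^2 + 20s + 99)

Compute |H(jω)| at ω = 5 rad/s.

|H(j5)| ≈ 0.1517

Substitute s = j5: numerator = 16 + j10, denominator = 74 + j100.
|H(j5)| = |16 + j10| / |74 + j100| = 18.868 / 124.40 ≈ 0.1517.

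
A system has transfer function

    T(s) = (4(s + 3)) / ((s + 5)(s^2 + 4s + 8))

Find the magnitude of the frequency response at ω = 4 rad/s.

Substitute s = j4: numerator = 12 + j16, denominator = -104 + j48.
|T(j4)| = |12 + j16| / |-104 + j48| = 20 / 114.54 ≈ 0.1746.

|T(j4)| ≈ 0.1746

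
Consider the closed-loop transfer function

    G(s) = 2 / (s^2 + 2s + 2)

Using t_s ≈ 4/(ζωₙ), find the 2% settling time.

t_s ≈ 4 s

Comparing s^2 + 2s + 2 to s^2 + 2ζωₙs + ωₙ²: ωₙ = √2 ≈ 1.414 rad/s and ζ = 2/(2·√2) ≈ 0.7071.
ζωₙ = 2/2 = 1, so t_s ≈ 4/(ζωₙ) = 4/1 = 4 s.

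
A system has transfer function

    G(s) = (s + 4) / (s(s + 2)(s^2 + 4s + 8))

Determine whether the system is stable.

marginally stable

The poles can be read from the denominator factors: s = 0, -2, -2 ± 2j.
Since the simple pole(s) at s = 0 lie on the jω-axis with none in the right half-plane, the system is marginally stable.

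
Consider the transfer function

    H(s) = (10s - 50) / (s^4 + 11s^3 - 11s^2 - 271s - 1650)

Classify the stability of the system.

The denominator s^4 + 11s^3 - 11s^2 - 271s - 1650 factors as (s - 6)(s^2 + 6s + 25)(s + 11), giving poles at s = 6, -3 ± 4j, -11.
Since the pole(s) at s = 6 lie in the right half-plane, the system is unstable.

unstable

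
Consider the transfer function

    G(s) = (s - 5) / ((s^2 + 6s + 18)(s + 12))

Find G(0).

G(0) = -5/216 ≈ -0.02315

At s = 0 each factor (s + a) contributes a and each (s^2 + bs + c) contributes c.
G(0) = 1·(-5) / ((18) · (12)) = -5/216 = -5/216.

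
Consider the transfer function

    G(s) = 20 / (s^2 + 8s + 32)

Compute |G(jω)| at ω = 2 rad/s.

|G(j2)| ≈ 0.6202

Substitute s = j2: numerator = 20, denominator = 28 + j16.
|G(j2)| = |20| / |28 + j16| = 20 / 32.249 ≈ 0.6202.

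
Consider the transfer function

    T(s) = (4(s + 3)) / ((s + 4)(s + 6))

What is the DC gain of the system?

T(0) = 1/2 ≈ 0.5000

At s = 0 each factor (s + a) contributes a and each (s^2 + bs + c) contributes c.
T(0) = 4·(3) / ((4) · (6)) = 12/24 = 1/2.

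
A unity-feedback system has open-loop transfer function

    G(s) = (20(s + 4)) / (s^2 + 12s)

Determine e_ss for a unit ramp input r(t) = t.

e_ss = 0.1500

G(s) has one pole at the origin.
This is a Type 1 system. Kv = lim_{s→0} s·G(s) = 80/12 = 20/3.
e_ss = 1/Kv = 1/(20/3) = 3/20 ≈ 0.1500.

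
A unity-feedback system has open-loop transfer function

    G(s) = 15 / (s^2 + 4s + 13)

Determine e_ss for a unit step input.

G(s) has no poles at the origin.
This is a Type 0 system. Kp = lim_{s→0} G(s) = 15/13.
e_ss = 1/(1 + Kp) = 1/(1 + 15/13) = 13/28 ≈ 0.4643.

e_ss = 0.4643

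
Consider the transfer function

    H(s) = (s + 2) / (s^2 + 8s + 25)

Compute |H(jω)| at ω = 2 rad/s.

|H(j2)| ≈ 0.1071

Substitute s = j2: numerator = 2 + j2, denominator = 21 + j16.
|H(j2)| = |2 + j2| / |21 + j16| = 2.8284 / 26.401 ≈ 0.1071.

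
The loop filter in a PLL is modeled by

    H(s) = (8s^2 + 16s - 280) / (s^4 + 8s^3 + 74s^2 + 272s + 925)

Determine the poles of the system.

s = -1 + 6j, -1 - 6j, -3 + 4j, -3 - 4j

The poles are the roots of the denominator s^4 + 8s^3 + 74s^2 + 272s + 925 = 0.
No real roots exist; factor into two real quadratics: (s^2 + 2s + 37)(s^2 + 6s + 25) = 0.
Each quadratic gives a conjugate pair via the quadratic formula.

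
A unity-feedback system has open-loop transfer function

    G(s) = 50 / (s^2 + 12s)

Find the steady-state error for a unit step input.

e_ss = 0

G(s) has one pole at the origin.
This is a Type 1 system; for a step input the steady-state error is zero.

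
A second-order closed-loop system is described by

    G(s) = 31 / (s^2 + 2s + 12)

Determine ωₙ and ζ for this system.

Compare the denominator to the standard form s^2 + 2ζωₙs + ωₙ².
ωₙ² = 12, so ωₙ = √12 ≈ 3.464 rad/s.
2ζωₙ = 2, so ζ = 2/(2·√12) ≈ 0.2887.

ωₙ ≈ 3.464 rad/s, ζ ≈ 0.2887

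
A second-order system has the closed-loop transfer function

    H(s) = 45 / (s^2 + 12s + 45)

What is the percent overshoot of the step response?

%OS ≈ 0.187%

Comparing s^2 + 12s + 45 to s^2 + 2ζωₙs + ωₙ²: ωₙ = √45 ≈ 6.708 rad/s and ζ = 12/(2·√45) ≈ 0.8944.
%OS = 100·exp(−πζ/√(1−ζ²)) = 100·exp(−π·0.8944/√(1−0.8944²)) ≈ 0.187%.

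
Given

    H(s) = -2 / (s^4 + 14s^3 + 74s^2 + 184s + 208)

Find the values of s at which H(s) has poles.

The poles are the roots of the denominator s^4 + 14s^3 + 74s^2 + 184s + 208 = 0.
No real roots exist; factor into two real quadratics: (s^2 + 10s + 26)(s^2 + 4s + 8) = 0.
Each quadratic gives a conjugate pair via the quadratic formula.

s = -5 + j, -5 - j, -2 + 2j, -2 - 2j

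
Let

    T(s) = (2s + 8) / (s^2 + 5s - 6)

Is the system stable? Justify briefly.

The denominator s^2 + 5s - 6 factors as (s + 6)(s - 1), giving poles at s = -6, 1.
Since the pole(s) at s = 1 lie in the right half-plane, the system is unstable.

unstable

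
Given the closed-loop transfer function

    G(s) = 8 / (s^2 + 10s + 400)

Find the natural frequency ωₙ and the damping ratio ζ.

ωₙ = 20 rad/s, ζ = 0.25

Compare the denominator to the standard form s^2 + 2ζωₙs + ωₙ².
ωₙ² = 400, so ωₙ = 20 rad/s.
2ζωₙ = 10, so ζ = 10/(2·20) = 0.25.
With ζ = 0.25 the response is underdamped.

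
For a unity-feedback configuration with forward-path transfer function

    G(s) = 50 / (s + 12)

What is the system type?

The denominator has no factor of s at the origin — no free integrator — so this is a Type 0 system.

Type 0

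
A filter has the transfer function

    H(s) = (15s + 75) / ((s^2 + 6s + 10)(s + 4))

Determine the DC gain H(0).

H(0) = 15/8 ≈ 1.875

Set s = 0: H(0) = (75) / (40) = 15/8.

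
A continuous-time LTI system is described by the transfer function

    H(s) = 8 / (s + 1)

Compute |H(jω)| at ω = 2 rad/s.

Substitute s = j2: numerator = 8, denominator = 1 + j2.
|H(j2)| = |8| / |1 + j2| = 8 / 2.2361 ≈ 3.578.

|H(j2)| ≈ 3.578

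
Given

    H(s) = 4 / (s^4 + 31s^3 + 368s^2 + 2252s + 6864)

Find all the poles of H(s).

s = -4 + 6j, -4 - 6j, -11, -12

The poles are the roots of the denominator s^4 + 31s^3 + 368s^2 + 2252s + 6864 = 0.
Trying s = -11: the polynomial evaluates to 0, so (s + 11) is a factor.
Dividing out leaves s^3 + 20s^2 + 148s + 624 = 0.
This factors further as (s^2 + 8s + 52)(s + 12) = 0.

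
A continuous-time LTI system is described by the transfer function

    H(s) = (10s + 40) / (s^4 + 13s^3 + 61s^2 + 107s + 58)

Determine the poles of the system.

s = -5 ± 2j, -2, -1

The poles are the roots of the denominator s^4 + 13s^3 + 61s^2 + 107s + 58 = 0.
Trying s = -2: the polynomial evaluates to 0, so (s + 2) is a factor.
Dividing out leaves s^3 + 11s^2 + 39s + 29 = 0.
This factors further as (s^2 + 10s + 29)(s + 1) = 0.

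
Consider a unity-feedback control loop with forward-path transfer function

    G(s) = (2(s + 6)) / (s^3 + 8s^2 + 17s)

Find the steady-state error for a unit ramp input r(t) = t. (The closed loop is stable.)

G(s) has one pole at the origin.
This is a Type 1 system. Kv = lim_{s→0} s·G(s) = 12/17.
e_ss = 1/Kv = 1/(12/17) = 17/12 ≈ 1.417.

e_ss = 1.417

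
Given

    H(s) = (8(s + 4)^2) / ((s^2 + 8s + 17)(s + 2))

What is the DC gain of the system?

At s = 0 each factor (s + a) contributes a and each (s^2 + bs + c) contributes c.
H(0) = 8·(4) · (4) / ((17) · (2)) = 128/34 = 64/17.

H(0) = 64/17 ≈ 3.765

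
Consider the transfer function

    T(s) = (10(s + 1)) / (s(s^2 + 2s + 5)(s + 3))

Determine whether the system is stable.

marginally stable

The poles can be read from the denominator factors: s = 0, -1 + 2j, -1 - 2j, -3.
Since the simple pole(s) at s = 0 lie on the jω-axis with none in the right half-plane, the system is marginally stable.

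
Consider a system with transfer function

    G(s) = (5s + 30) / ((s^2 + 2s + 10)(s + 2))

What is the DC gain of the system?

G(0) = 3/2 ≈ 1.500

Set s = 0: G(0) = (30) / (20) = 3/2.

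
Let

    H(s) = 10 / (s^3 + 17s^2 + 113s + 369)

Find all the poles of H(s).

s = -4 ± 5j, -9

The poles are the roots of the denominator s^3 + 17s^2 + 113s + 369 = 0.
Trying s = -9: the polynomial evaluates to 0, so (s + 9) is a factor.
Dividing out leaves s^2 + 8s + 41 = 0.
The quadratic formula then gives s = -4 ± 5j.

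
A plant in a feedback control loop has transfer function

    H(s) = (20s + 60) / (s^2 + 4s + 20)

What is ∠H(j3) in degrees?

∠H(j3) ≈ -2.490°

At s = j3: numerator = 60 + j60, denominator = 11 + j12.
∠H = ∠num − ∠den = 45° − (47.490°) = -2.490°.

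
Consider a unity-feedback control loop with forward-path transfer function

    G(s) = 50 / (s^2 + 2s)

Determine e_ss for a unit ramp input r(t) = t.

G(s) has one pole at the origin.
This is a Type 1 system. Kv = lim_{s→0} s·G(s) = 50/2 = 25.
e_ss = 1/Kv = 1/(25) = 1/25 ≈ 0.04000.

e_ss = 0.04000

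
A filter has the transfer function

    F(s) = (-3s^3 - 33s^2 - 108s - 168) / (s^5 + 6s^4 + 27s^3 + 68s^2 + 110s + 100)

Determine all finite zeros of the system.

s = -7, -2 ± 2j

Set the numerator to zero: -3s^3 - 33s^2 - 108s - 168 = 0, i.e. -3·(s^3 + 11s^2 + 36s + 56) = 0.
Factoring: (s + 7)(s^2 + 4s + 8) = 0.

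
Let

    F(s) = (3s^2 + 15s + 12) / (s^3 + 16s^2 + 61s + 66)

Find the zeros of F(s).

s = -1, -4

Set the numerator to zero: 3s^2 + 15s + 12 = 0, i.e. 3·(s^2 + 5s + 4) = 0.
Factoring: (s + 1)(s + 4) = 0.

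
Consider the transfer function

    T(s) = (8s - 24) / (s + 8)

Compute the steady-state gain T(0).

T(0) = -3

Set s = 0: T(0) = (-24) / (8) = -3.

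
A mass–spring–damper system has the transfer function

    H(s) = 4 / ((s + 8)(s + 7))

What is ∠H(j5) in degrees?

At s = j5: numerator = 4, denominator = 31 + j75.
∠H = ∠num − ∠den = 0° − (67.543°) = -67.54°.

∠H(j5) ≈ -67.54°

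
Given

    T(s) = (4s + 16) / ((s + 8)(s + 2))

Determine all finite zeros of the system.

Set the numerator to zero: 4s + 16 = 0, i.e. 4·(s + 4) = 0.
So s = -4.

s = -4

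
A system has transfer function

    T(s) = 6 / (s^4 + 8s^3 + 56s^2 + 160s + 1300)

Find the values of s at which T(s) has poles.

s = 1 + 5j, 1 - 5j, -5 + 5j, -5 - 5j

The poles are the roots of the denominator s^4 + 8s^3 + 56s^2 + 160s + 1300 = 0.
No real roots exist; factor into two real quadratics: (s^2 - 2s + 26)(s^2 + 10s + 50) = 0.
Each quadratic gives a conjugate pair via the quadratic formula.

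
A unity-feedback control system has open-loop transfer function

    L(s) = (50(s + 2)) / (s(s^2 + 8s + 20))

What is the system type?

The denominator has 1 factor of s at the origin (free integrator), so this is a Type 1 system.

Type 1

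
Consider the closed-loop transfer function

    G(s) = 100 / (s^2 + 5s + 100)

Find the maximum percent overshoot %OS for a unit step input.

%OS ≈ 44.4%

Comparing s^2 + 5s + 100 to s^2 + 2ζωₙs + ωₙ²: ωₙ = 10 rad/s and ζ = 5/(2·10) = 0.25.
%OS = 100·exp(−πζ/√(1−ζ²)) = 100·exp(−π·0.25/√(1−0.25²)) ≈ 44.4%.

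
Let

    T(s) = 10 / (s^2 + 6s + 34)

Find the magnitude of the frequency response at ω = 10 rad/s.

Substitute s = j10: numerator = 10, denominator = -66 + j60.
|T(j10)| = |10| / |-66 + j60| = 10 / 89.196 ≈ 0.1121.

|T(j10)| ≈ 0.1121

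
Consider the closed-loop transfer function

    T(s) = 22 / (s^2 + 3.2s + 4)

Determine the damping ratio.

Compare the denominator to the standard form s^2 + 2ζωₙs + ωₙ².
ωₙ² = 4, so ωₙ = 2 rad/s.
2ζωₙ = 3.2, so ζ = 3.2/(2·2) = 0.8.
With ζ = 0.8 the response is underdamped.

ζ = 0.8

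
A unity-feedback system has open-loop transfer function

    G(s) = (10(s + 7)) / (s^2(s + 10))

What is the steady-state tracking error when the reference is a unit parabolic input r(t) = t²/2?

e_ss = 0.1429

G(s) has 2 poles at the origin.
This is a Type 2 system. Ka = lim_{s→0} s^2·G(s) = 70/10 = 7.
e_ss = 1/Ka = 1/(7) = 1/7 ≈ 0.1429.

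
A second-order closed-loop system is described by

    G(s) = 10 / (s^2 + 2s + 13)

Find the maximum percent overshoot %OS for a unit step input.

Comparing s^2 + 2s + 13 to s^2 + 2ζωₙs + ωₙ²: ωₙ = √13 ≈ 3.606 rad/s and ζ = 2/(2·√13) ≈ 0.2774.
%OS = 100·exp(−πζ/√(1−ζ²)) = 100·exp(−π·0.2774/√(1−0.2774²)) ≈ 40.4%.

%OS ≈ 40.4%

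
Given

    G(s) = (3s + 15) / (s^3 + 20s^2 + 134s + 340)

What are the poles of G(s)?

s = -10, -5 + 3j, -5 - 3j

The poles are the roots of the denominator s^3 + 20s^2 + 134s + 340 = 0.
Trying s = -10: the polynomial evaluates to 0, so (s + 10) is a factor.
Dividing out leaves s^2 + 10s + 34 = 0.
The quadratic formula then gives s = -5 ± 3j.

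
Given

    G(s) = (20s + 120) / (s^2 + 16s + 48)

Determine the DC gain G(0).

Set s = 0: G(0) = (120) / (48) = 5/2.

G(0) = 5/2 ≈ 2.500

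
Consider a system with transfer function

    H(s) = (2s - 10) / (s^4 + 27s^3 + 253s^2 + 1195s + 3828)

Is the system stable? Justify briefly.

stable

The denominator s^4 + 27s^3 + 253s^2 + 1195s + 3828 factors as (s + 12)(s + 11)(s^2 + 4s + 29), giving poles at s = -12, -11, -2 + 5j, -2 - 5j.
Since all poles lie strictly in the left half-plane, the system is stable.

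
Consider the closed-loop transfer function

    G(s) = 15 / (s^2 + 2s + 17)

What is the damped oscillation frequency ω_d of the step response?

Comparing s^2 + 2s + 17 to s^2 + 2ζωₙs + ωₙ²: ωₙ = √17 ≈ 4.123 rad/s and ζ = 2/(2·√17) ≈ 0.2425.
ζωₙ = 2/2 = 1, so ω_d = ωₙ√(1−ζ²) = √(ωₙ² − (ζωₙ)²) = √(17 − 1²) = √16 = 4 rad/s.

ω_d = 4 rad/s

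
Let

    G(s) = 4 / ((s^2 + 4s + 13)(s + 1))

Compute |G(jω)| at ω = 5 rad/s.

Substitute s = j5: numerator = 4, denominator = -112 - j40.
|G(j5)| = |4| / |-112 - j40| = 4 / 118.93 ≈ 0.03363.

|G(j5)| ≈ 0.03363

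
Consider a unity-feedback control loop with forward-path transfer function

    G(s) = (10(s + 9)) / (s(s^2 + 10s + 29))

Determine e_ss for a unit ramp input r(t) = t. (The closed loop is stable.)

e_ss = 0.3222

G(s) has one pole at the origin.
This is a Type 1 system. Kv = lim_{s→0} s·G(s) = 90/29.
e_ss = 1/Kv = 1/(90/29) = 29/90 ≈ 0.3222.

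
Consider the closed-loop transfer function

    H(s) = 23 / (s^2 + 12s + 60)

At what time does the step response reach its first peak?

t_p ≈ 0.6413 s

Comparing s^2 + 12s + 60 to s^2 + 2ζωₙs + ωₙ²: ωₙ = √60 ≈ 7.746 rad/s and ζ = 12/(2·√60) ≈ 0.7746.
ζωₙ = 12/2 = 6, so ω_d = ωₙ√(1−ζ²) = √(ωₙ² − (ζωₙ)²) = √(60 − 6²) = √24 ≈ 4.899 rad/s.
t_p = π/ω_d = π/4.899 ≈ 0.6413 s.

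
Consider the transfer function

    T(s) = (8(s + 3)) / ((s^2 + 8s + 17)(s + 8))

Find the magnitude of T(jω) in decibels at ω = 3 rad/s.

|T(j3)|_dB ≈ -16.1 dB

Substitute s = j3: numerator = 24 + j24, denominator = -8 + j216.
|T(j3)| = |24 + j24| / |-8 + j216| = 33.941 / 216.15 ≈ 0.1570.
In decibels: 20·log₁₀(0.1570) ≈ -16.1 dB.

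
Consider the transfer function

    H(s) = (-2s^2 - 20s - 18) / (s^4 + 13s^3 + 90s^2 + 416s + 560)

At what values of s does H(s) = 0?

Set the numerator to zero: -2s^2 - 20s - 18 = 0, i.e. -2·(s^2 + 10s + 9) = 0.
Factoring: (s + 9)(s + 1) = 0.

s = -9, -1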